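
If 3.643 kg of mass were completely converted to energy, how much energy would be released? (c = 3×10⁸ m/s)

Using E = mc²:
c² = (3×10⁸)² = 9×10¹⁶ m²/s²
E = 3.643 × 9×10¹⁶ = 3.279×10¹⁷ J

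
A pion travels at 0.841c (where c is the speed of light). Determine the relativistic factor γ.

v/c = 0.841, so (v/c)² = 0.707281
1 - (v/c)² = 0.292719
γ = 1/√(0.292719) = 1.848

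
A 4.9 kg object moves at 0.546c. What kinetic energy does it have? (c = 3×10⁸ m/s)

γ = 1/√(1 - 0.546²) = 1.19362
γ - 1 = 0.19362
KE = (γ-1)mc² = 0.19362 × 4.9 × (3×10⁸)² = 8.539×10¹⁶ J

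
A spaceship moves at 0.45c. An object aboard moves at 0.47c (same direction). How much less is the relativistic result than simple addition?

Classical: u' + v = 0.47 + 0.45 = 0.92c
Relativistic: u = (0.47 + 0.45)/(1 + 0.2115) = 0.92/1.2115 = 0.7594c
Difference: 0.92 - 0.7594 = 0.1606c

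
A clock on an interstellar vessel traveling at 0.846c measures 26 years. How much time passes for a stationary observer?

Proper time Δt₀ = 26 years
γ = 1/√(1 - 0.846²) = 1.8755
Δt = γΔt₀ = 1.8755 × 26 = 48.76 years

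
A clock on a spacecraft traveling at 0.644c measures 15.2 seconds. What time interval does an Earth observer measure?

Proper time Δt₀ = 15.2 seconds
γ = 1/√(1 - 0.644²) = 1.307
Δt = γΔt₀ = 1.307 × 15.2 = 19.87 seconds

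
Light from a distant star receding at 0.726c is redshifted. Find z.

β = 0.726
(1+β)/(1-β) = 1.726/0.274 = 6.299
√(6.299) = 2.510
z = 2.510 - 1 = 1.510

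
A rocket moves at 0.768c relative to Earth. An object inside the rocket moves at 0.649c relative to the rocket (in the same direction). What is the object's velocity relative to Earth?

u = (u' + v)/(1 + u'v/c²)
Numerator: 0.649 + 0.768 = 1.417
Denominator: 1 + 0.498432 = 1.498432
u = 1.417/1.498432 = 0.9457c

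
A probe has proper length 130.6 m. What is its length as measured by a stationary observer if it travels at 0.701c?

Proper length L₀ = 130.6 m
γ = 1/√(1 - 0.701²) = 1.4022
L = L₀/γ = 130.6/1.4022 = 93.14 m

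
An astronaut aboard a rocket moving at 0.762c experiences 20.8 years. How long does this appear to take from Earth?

Proper time Δt₀ = 20.8 years
γ = 1/√(1 - 0.762²) = 1.544
Δt = γΔt₀ = 1.544 × 20.8 = 32.12 years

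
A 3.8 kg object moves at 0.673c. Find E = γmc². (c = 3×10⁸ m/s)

γ = 1/√(1 - 0.673²) = 1.352
mc² = 3.8 × (3×10⁸)² = 3.420×10¹⁷ J
E = γmc² = 1.352 × 3.420×10¹⁷ = 4.624×10¹⁷ J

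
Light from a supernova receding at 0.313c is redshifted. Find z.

β = 0.313
(1+β)/(1-β) = 1.313/0.687 = 1.9112
√(1.9112) = 1.3825
z = 1.3825 - 1 = 0.3825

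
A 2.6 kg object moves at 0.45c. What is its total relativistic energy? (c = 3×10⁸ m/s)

γ = 1/√(1 - 0.45²) = 1.1198
mc² = 2.6 × (3×10⁸)² = 2.340×10¹⁷ J
E = γmc² = 1.1198 × 2.340×10¹⁷ = 2.620×10¹⁷ J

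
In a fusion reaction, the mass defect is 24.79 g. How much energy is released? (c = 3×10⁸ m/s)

Convert mass defect: Δm = 24.79 g = 0.02479 kg
E = Δm·c² = 0.02479 × (3×10⁸)²
= 0.02479 × 9×10¹⁶ = 2.231×10¹⁵ J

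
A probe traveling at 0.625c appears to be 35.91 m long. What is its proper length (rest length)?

Contracted length L = 35.91 m
γ = 1/√(1 - 0.625²) = 1.281
L₀ = γL = 1.281 × 35.91 = 46.00 m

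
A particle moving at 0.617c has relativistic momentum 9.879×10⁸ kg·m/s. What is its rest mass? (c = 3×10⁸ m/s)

γ = 1/√(1 - 0.617²) = 1.2707
v = 0.617 × 3×10⁸ = 1.851×10⁸ m/s
m = p/(γv) = 9.879×10⁸/(1.2707 × 1.851×10⁸) = 4.200 kg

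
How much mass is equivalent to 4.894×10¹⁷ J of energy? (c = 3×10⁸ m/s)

From E = mc², we get m = E/c²
c² = (3×10⁸)² = 9×10¹⁶ m²/s²
m = 4.894×10¹⁷ / 9×10¹⁶ = 5.438 kg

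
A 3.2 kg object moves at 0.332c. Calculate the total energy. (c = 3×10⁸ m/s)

γ = 1/√(1 - 0.332²) = 1.060
mc² = 3.2 × (3×10⁸)² = 2.880×10¹⁷ J
E = γmc² = 1.060 × 2.880×10¹⁷ = 3.053×10¹⁷ J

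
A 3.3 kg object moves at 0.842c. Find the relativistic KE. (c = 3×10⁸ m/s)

γ = 1/√(1 - 0.842²) = 1.8536
γ - 1 = 0.8536
KE = (γ-1)mc² = 0.8536 × 3.3 × (3×10⁸)² = 2.535×10¹⁷ J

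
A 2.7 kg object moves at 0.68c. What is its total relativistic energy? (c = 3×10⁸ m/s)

γ = 1/√(1 - 0.68²) = 1.3639
mc² = 2.7 × (3×10⁸)² = 2.430×10¹⁷ J
E = γmc² = 1.3639 × 2.430×10¹⁷ = 3.314×10¹⁷ J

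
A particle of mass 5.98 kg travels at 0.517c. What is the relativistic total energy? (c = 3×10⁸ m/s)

γ = 1/√(1 - 0.517²) = 1.1682
mc² = 5.98 × (3×10⁸)² = 5.382×10¹⁷ J
E = γmc² = 1.1682 × 5.382×10¹⁷ = 6.287×10¹⁷ J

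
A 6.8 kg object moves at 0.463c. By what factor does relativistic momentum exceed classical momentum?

p_rel = γmv, p_class = mv
Ratio = γ = 1/√(1 - 0.463²) = 1.128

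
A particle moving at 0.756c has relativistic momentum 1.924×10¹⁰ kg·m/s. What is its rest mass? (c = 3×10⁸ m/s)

γ = 1/√(1 - 0.756²) = 1.5277
v = 0.756 × 3×10⁸ = 2.268×10⁸ m/s
m = p/(γv) = 1.924×10¹⁰/(1.5277 × 2.268×10⁸) = 55.53 kg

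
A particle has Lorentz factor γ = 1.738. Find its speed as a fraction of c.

From γ = 1/√(1 - v²/c²):
1/γ² = 1/1.738² = 0.3311
v²/c² = 1 - 0.3311 = 0.6689
v/c = √(0.6689) = 0.8179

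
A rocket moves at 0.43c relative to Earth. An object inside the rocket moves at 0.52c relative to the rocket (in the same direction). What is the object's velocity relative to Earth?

u = (u' + v)/(1 + u'v/c²)
Numerator: 0.52 + 0.43 = 0.95
Denominator: 1 + 0.2236 = 1.2236
u = 0.95/1.2236 = 0.7764c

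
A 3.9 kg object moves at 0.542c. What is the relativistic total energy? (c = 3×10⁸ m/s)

γ = 1/√(1 - 0.542²) = 1.190
mc² = 3.9 × (3×10⁸)² = 3.510×10¹⁷ J
E = γmc² = 1.190 × 3.510×10¹⁷ = 4.177×10¹⁷ J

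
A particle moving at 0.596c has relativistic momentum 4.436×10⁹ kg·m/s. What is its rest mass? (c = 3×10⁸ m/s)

γ = 1/√(1 - 0.596²) = 1.2454
v = 0.596 × 3×10⁸ = 1.788×10⁸ m/s
m = p/(γv) = 4.436×10⁹/(1.2454 × 1.788×10⁸) = 19.92 kg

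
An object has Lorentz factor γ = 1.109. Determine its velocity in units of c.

From γ = 1/√(1 - v²/c²):
1/γ² = 1/1.109² = 0.8131
v²/c² = 1 - 0.8131 = 0.1869
v/c = √(0.1869) = 0.4323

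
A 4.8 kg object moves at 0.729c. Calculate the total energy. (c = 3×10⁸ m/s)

γ = 1/√(1 - 0.729²) = 1.4609
mc² = 4.8 × (3×10⁸)² = 4.320×10¹⁷ J
E = γmc² = 1.4609 × 4.320×10¹⁷ = 6.311×10¹⁷ J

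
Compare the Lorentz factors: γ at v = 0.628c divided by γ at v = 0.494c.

γ₁ = 1/√(1 - 0.628²) = 1.285
γ₂ = 1/√(1 - 0.494²) = 1.150
γ₁/γ₂ = 1.285/1.150 = 1.117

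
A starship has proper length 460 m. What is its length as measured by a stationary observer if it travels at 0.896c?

Proper length L₀ = 460 m
γ = 1/√(1 - 0.896²) = 2.252
L = L₀/γ = 460/2.252 = 204.3 m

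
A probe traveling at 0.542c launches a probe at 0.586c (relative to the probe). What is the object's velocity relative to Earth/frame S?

u = (u' + v)/(1 + u'v/c²)
Numerator: 0.586 + 0.542 = 1.128
Denominator: 1 + 0.317612 = 1.317612
u = 1.128/1.317612 = 0.8561c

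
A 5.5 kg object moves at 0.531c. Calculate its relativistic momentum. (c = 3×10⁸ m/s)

γ = 1/√(1 - 0.531²) = 1.180
v = 0.531 × 3×10⁸ = 1.593×10⁸ m/s
p = γmv = 1.180 × 5.5 × 1.593×10⁸ = 1.034×10⁹ kg·m/s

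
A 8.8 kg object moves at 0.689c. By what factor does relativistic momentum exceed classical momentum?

p_rel = γmv, p_class = mv
Ratio = γ = 1/√(1 - 0.689²) = 1.380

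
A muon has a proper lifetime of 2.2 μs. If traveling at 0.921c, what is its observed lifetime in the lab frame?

Proper lifetime τ₀ = 2.2 μs
γ = 1/√(1 - 0.921²) = 2.567
τ = γτ₀ = 2.567 × 2.2 μs = 5.647 μs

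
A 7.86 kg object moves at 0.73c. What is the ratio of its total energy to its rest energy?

E = γmc², E₀ = mc²
E/E₀ = γ = 1/√(1 - 0.73²) = 1.463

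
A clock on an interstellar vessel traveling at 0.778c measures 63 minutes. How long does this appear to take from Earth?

Proper time Δt₀ = 63 minutes
γ = 1/√(1 - 0.778²) = 1.592
Δt = γΔt₀ = 1.592 × 63 = 100.3 minutes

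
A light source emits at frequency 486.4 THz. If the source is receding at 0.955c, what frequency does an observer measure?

β = v/c = 0.955
(1-β)/(1+β) = 0.045/1.955 = 0.02302
Doppler factor = √(0.02302) = 0.1517
f_obs = 486.4 × 0.1517 = 73.79 THz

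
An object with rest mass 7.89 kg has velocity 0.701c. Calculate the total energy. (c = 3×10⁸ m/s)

γ = 1/√(1 - 0.701²) = 1.4022
mc² = 7.89 × (3×10⁸)² = 7.101×10¹⁷ J
E = γmc² = 1.4022 × 7.101×10¹⁷ = 9.957×10¹⁷ J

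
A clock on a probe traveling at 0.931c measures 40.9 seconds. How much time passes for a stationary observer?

Proper time Δt₀ = 40.9 seconds
γ = 1/√(1 - 0.931²) = 2.7396
Δt = γΔt₀ = 2.7396 × 40.9 = 112.0 seconds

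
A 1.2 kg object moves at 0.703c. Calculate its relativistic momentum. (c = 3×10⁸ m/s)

γ = 1/√(1 - 0.703²) = 1.4061
v = 0.703 × 3×10⁸ = 2.109×10⁸ m/s
p = γmv = 1.4061 × 1.2 × 2.109×10⁸ = 3.559×10⁸ kg·m/s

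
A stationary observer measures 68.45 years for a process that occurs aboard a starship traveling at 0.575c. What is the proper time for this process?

Dilated time Δt = 68.45 years
γ = 1/√(1 - 0.575²) = 1.2223
Δt₀ = Δt/γ = 68.45/1.2223 = 56.00 years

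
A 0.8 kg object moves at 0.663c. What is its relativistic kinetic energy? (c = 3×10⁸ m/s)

γ = 1/√(1 - 0.663²) = 1.3358
γ - 1 = 0.3358
KE = (γ-1)mc² = 0.3358 × 0.8 × (3×10⁸)² = 2.418×10¹⁶ J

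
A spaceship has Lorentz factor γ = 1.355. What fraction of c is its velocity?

From γ = 1/√(1 - v²/c²):
1/γ² = 1/1.355² = 0.5447
v²/c² = 1 - 0.5447 = 0.4553
v/c = √(0.4553) = 0.6748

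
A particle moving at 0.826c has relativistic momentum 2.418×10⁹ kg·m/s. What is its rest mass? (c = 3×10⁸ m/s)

γ = 1/√(1 - 0.826²) = 1.774
v = 0.826 × 3×10⁸ = 2.478×10⁸ m/s
m = p/(γv) = 2.418×10⁹/(1.774 × 2.478×10⁸) = 5.500 kg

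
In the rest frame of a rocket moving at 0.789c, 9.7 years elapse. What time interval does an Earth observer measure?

Proper time Δt₀ = 9.7 years
γ = 1/√(1 - 0.789²) = 1.628
Δt = γΔt₀ = 1.628 × 9.7 = 15.79 years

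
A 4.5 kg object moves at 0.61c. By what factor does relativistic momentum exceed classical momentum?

p_rel = γmv, p_class = mv
Ratio = γ = 1/√(1 - 0.61²) = 1.262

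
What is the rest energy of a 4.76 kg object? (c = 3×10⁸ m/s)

c² = (3×10⁸)² = 9.000×10¹⁶ m²/s²
E₀ = mc² = 4.76 × 9.000×10¹⁶ = 4.284×10¹⁷ J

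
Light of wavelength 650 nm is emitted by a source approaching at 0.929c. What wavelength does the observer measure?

β = 0.929
Wavelength Doppler factor = √(0.071/1.929) = √(0.03681) = 0.1919
λ_obs = 650 × 0.1919 = 124.7 nm (blueshift)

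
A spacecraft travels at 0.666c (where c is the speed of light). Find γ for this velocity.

v/c = 0.666, so (v/c)² = 0.443556
1 - (v/c)² = 0.556444
γ = 1/√(0.556444) = 1.341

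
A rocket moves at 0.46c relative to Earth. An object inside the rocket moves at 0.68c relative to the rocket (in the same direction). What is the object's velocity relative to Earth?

u = (u' + v)/(1 + u'v/c²)
Numerator: 0.68 + 0.46 = 1.14
Denominator: 1 + 0.3128 = 1.3128
u = 1.14/1.3128 = 0.8684c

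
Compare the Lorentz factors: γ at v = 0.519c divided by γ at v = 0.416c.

γ₁ = 1/√(1 - 0.519²) = 1.170
γ₂ = 1/√(1 - 0.416²) = 1.100
γ₁/γ₂ = 1.170/1.100 = 1.064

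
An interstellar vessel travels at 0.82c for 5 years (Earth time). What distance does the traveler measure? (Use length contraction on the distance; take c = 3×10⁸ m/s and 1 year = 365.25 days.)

Earth distance: d = v × t = 0.82c × 5 yr = 3.882×10¹⁶ m
γ = 1.747
d' = d/γ = 3.882×10¹⁶/1.747 = 2.222×10¹⁶ m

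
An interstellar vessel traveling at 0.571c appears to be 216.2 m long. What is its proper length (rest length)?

Contracted length L = 216.2 m
γ = 1/√(1 - 0.571²) = 1.2181
L₀ = γL = 1.2181 × 216.2 = 263.4 m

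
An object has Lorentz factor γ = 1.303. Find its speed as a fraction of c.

From γ = 1/√(1 - v²/c²):
1/γ² = 1/1.303² = 0.5890
v²/c² = 1 - 0.5890 = 0.4110
v/c = √(0.4110) = 0.6411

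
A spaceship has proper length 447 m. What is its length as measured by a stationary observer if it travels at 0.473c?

Proper length L₀ = 447 m
γ = 1/√(1 - 0.473²) = 1.135
L = L₀/γ = 447/1.135 = 393.8 m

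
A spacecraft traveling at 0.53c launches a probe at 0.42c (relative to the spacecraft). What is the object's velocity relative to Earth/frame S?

u = (u' + v)/(1 + u'v/c²)
Numerator: 0.42 + 0.53 = 0.95
Denominator: 1 + 0.2226 = 1.2226
u = 0.95/1.2226 = 0.7770c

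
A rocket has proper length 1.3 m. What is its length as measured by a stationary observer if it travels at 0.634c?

Proper length L₀ = 1.3 m
γ = 1/√(1 - 0.634²) = 1.293
L = L₀/γ = 1.3/1.293 = 1.005 m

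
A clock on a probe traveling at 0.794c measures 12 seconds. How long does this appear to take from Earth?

Proper time Δt₀ = 12 seconds
γ = 1/√(1 - 0.794²) = 1.645
Δt = γΔt₀ = 1.645 × 12 = 19.74 seconds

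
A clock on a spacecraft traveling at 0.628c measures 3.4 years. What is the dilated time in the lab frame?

Proper time Δt₀ = 3.4 years
γ = 1/√(1 - 0.628²) = 1.285
Δt = γΔt₀ = 1.285 × 3.4 = 4.369 years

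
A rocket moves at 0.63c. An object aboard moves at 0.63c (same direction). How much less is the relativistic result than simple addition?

Classical: u' + v = 0.63 + 0.63 = 1.26c
Relativistic: u = (0.63 + 0.63)/(1 + 0.3969) = 1.26/1.3969 = 0.9020c
Difference: 1.26 - 0.9020 = 0.3580c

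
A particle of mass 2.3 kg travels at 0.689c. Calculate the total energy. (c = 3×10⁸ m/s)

γ = 1/√(1 - 0.689²) = 1.3798
mc² = 2.3 × (3×10⁸)² = 2.070×10¹⁷ J
E = γmc² = 1.3798 × 2.070×10¹⁷ = 2.856×10¹⁷ J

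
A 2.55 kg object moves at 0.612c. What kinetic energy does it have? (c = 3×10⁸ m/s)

γ = 1/√(1 - 0.612²) = 1.26445
γ - 1 = 0.26445
KE = (γ-1)mc² = 0.26445 × 2.55 × (3×10⁸)² = 6.069×10¹⁶ J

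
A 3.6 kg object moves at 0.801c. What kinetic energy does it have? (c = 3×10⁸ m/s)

γ = 1/√(1 - 0.801²) = 1.6704
γ - 1 = 0.6704
KE = (γ-1)mc² = 0.6704 × 3.6 × (3×10⁸)² = 2.172×10¹⁷ J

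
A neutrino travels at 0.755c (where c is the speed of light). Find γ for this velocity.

v/c = 0.755, so (v/c)² = 0.570025
1 - (v/c)² = 0.429975
γ = 1/√(0.429975) = 1.525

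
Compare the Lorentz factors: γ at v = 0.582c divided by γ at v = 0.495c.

γ₁ = 1/√(1 - 0.582²) = 1.230
γ₂ = 1/√(1 - 0.495²) = 1.151
γ₁/γ₂ = 1.230/1.151 = 1.069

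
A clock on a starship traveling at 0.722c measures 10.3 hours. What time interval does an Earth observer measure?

Proper time Δt₀ = 10.3 hours
γ = 1/√(1 - 0.722²) = 1.4453
Δt = γΔt₀ = 1.4453 × 10.3 = 14.89 hours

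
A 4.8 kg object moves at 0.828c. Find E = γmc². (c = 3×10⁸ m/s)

γ = 1/√(1 - 0.828²) = 1.7834
mc² = 4.8 × (3×10⁸)² = 4.320×10¹⁷ J
E = γmc² = 1.7834 × 4.320×10¹⁷ = 7.704×10¹⁷ J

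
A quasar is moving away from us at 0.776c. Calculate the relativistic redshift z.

β = 0.776
(1+β)/(1-β) = 1.776/0.224 = 7.929
√(7.929) = 2.816
z = 2.816 - 1 = 1.816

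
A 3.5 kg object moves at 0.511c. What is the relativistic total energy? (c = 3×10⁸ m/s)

γ = 1/√(1 - 0.511²) = 1.1634
mc² = 3.5 × (3×10⁸)² = 3.150×10¹⁷ J
E = γmc² = 1.1634 × 3.150×10¹⁷ = 3.665×10¹⁷ J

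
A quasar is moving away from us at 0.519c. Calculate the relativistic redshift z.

β = 0.519
(1+β)/(1-β) = 1.519/0.481 = 3.158
√(3.158) = 1.7771
z = 1.7771 - 1 = 0.7771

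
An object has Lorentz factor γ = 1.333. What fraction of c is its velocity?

From γ = 1/√(1 - v²/c²):
1/γ² = 1/1.333² = 0.5628
v²/c² = 1 - 0.5628 = 0.4372
v/c = √(0.4372) = 0.6612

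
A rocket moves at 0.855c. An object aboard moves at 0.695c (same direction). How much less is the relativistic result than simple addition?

Classical: u' + v = 0.695 + 0.855 = 1.55c
Relativistic: u = (0.695 + 0.855)/(1 + 0.594225) = 1.55/1.594225 = 0.9723c
Difference: 1.55 - 0.9723 = 0.5777c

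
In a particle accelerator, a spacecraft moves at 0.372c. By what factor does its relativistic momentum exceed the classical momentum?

p_rel = γmv, p_class = mv
Ratio = γ = 1/√(1 - 0.372²)
= 1/√(0.861616) = 1.077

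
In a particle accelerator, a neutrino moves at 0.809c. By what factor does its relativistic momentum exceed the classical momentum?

p_rel = γmv, p_class = mv
Ratio = γ = 1/√(1 - 0.809²)
= 1/√(0.345519) = 1.701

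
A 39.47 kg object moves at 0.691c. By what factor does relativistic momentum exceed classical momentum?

p_rel = γmv, p_class = mv
Ratio = γ = 1/√(1 - 0.691²) = 1.383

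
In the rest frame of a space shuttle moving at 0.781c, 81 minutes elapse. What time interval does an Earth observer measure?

Proper time Δt₀ = 81 minutes
γ = 1/√(1 - 0.781²) = 1.601
Δt = γΔt₀ = 1.601 × 81 = 129.7 minutes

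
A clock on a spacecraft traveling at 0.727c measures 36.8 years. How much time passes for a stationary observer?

Proper time Δt₀ = 36.8 years
γ = 1/√(1 - 0.727²) = 1.45637
Δt = γΔt₀ = 1.45637 × 36.8 = 53.59 years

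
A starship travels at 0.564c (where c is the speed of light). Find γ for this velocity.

v/c = 0.564, so (v/c)² = 0.318096
1 - (v/c)² = 0.681904
γ = 1/√(0.681904) = 1.211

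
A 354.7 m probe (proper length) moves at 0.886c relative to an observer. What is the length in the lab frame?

Proper length L₀ = 354.7 m
γ = 1/√(1 - 0.886²) = 2.1566
L = L₀/γ = 354.7/2.1566 = 164.5 m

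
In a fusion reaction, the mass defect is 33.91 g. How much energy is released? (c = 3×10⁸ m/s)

Convert mass defect: Δm = 33.91 g = 0.03391 kg
E = Δm·c² = 0.03391 × (3×10⁸)²
= 0.03391 × 9×10¹⁶ = 3.052×10¹⁵ J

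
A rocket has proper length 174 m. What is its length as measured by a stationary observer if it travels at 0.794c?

Proper length L₀ = 174 m
γ = 1/√(1 - 0.794²) = 1.645
L = L₀/γ = 174/1.645 = 105.8 m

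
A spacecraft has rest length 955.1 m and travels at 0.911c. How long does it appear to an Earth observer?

Proper length L₀ = 955.1 m
γ = 1/√(1 - 0.911²) = 2.425
L = L₀/γ = 955.1/2.425 = 393.9 m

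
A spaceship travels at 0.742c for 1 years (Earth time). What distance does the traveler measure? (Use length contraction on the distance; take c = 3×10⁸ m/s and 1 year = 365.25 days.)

Earth distance: d = v × t = 0.742c × 1 yr = 7.02472×10¹⁵ m
γ = 1.49165
d' = d/γ = 7.02472×10¹⁵/1.49165 = 4.709×10¹⁵ m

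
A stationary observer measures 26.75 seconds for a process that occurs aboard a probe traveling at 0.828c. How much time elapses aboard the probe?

Dilated time Δt = 26.75 seconds
γ = 1/√(1 - 0.828²) = 1.783
Δt₀ = Δt/γ = 26.75/1.783 = 15.00 seconds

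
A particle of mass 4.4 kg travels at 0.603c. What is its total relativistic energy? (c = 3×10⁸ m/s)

γ = 1/√(1 - 0.603²) = 1.2535
mc² = 4.4 × (3×10⁸)² = 3.960×10¹⁷ J
E = γmc² = 1.2535 × 3.960×10¹⁷ = 4.964×10¹⁷ J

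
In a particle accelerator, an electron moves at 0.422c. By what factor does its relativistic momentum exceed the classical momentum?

p_rel = γmv, p_class = mv
Ratio = γ = 1/√(1 - 0.422²)
= 1/√(0.821916) = 1.103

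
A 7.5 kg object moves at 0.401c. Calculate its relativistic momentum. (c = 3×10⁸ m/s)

γ = 1/√(1 - 0.401²) = 1.0916
v = 0.401 × 3×10⁸ = 1.203×10⁸ m/s
p = γmv = 1.0916 × 7.5 × 1.203×10⁸ = 9.849×10⁸ kg·m/s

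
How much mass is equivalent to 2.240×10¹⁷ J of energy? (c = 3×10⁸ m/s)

From E = mc², we get m = E/c²
c² = (3×10⁸)² = 9×10¹⁶ m²/s²
m = 2.240×10¹⁷ / 9×10¹⁶ = 2.489 kg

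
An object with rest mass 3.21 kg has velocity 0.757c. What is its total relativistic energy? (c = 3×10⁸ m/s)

γ = 1/√(1 - 0.757²) = 1.5304
mc² = 3.21 × (3×10⁸)² = 2.889×10¹⁷ J
E = γmc² = 1.5304 × 2.889×10¹⁷ = 4.421×10¹⁷ J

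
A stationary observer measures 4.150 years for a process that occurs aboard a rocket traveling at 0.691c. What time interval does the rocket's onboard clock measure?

Dilated time Δt = 4.150 years
γ = 1/√(1 - 0.691²) = 1.3834
Δt₀ = Δt/γ = 4.150/1.3834 = 3.000 years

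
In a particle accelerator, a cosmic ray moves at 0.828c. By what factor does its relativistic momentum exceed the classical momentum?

p_rel = γmv, p_class = mv
Ratio = γ = 1/√(1 - 0.828²)
= 1/√(0.314416) = 1.783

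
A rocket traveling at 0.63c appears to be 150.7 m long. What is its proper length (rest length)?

Contracted length L = 150.7 m
γ = 1/√(1 - 0.63²) = 1.288
L₀ = γL = 1.288 × 150.7 = 194.1 m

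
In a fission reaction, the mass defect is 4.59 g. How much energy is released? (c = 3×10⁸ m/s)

Convert mass defect: Δm = 4.59 g = 0.00459 kg
E = Δm·c² = 0.00459 × (3×10⁸)²
= 0.00459 × 9×10¹⁶ = 4.131×10¹⁴ J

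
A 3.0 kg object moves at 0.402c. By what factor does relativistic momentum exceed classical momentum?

p_rel = γmv, p_class = mv
Ratio = γ = 1/√(1 - 0.402²) = 1.092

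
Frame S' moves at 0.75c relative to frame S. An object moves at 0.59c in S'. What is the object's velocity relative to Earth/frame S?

u = (u' + v)/(1 + u'v/c²)
Numerator: 0.59 + 0.75 = 1.34
Denominator: 1 + 0.4425 = 1.4425
u = 1.34/1.4425 = 0.9289c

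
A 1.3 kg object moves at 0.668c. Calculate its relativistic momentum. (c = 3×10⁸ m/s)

γ = 1/√(1 - 0.668²) = 1.344
v = 0.668 × 3×10⁸ = 2.004×10⁸ m/s
p = γmv = 1.344 × 1.3 × 2.004×10⁸ = 3.501×10⁸ kg·m/s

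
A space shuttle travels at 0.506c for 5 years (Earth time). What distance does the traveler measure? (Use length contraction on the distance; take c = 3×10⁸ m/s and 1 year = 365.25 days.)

Earth distance: d = v × t = 0.506c × 5 yr = 2.395×10¹⁶ m
γ = 1.159
d' = d/γ = 2.395×10¹⁶/1.159 = 2.066×10¹⁶ m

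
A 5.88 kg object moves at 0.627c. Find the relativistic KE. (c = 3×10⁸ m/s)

γ = 1/√(1 - 0.627²) = 1.2837
γ - 1 = 0.2837
KE = (γ-1)mc² = 0.2837 × 5.88 × (3×10⁸)² = 1.501×10¹⁷ J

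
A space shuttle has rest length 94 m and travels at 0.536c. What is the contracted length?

Proper length L₀ = 94 m
γ = 1/√(1 - 0.536²) = 1.1845
L = L₀/γ = 94/1.1845 = 79.36 m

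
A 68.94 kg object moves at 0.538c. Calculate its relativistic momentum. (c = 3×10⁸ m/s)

γ = 1/√(1 - 0.538²) = 1.186
v = 0.538 × 3×10⁸ = 1.614×10⁸ m/s
p = γmv = 1.186 × 68.94 × 1.614×10⁸ = 1.320×10¹⁰ kg·m/s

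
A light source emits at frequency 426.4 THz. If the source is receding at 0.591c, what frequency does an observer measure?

β = v/c = 0.591
(1-β)/(1+β) = 0.409/1.591 = 0.25707
Doppler factor = √(0.25707) = 0.5070
f_obs = 426.4 × 0.5070 = 216.2 THz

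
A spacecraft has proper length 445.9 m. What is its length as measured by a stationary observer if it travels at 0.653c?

Proper length L₀ = 445.9 m
γ = 1/√(1 - 0.653²) = 1.3204
L = L₀/γ = 445.9/1.3204 = 337.7 m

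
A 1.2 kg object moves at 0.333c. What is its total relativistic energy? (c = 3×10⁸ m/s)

γ = 1/√(1 - 0.333²) = 1.0605
mc² = 1.2 × (3×10⁸)² = 1.080×10¹⁷ J
E = γmc² = 1.0605 × 1.080×10¹⁷ = 1.145×10¹⁷ J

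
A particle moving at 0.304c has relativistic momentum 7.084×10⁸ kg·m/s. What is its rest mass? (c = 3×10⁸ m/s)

γ = 1/√(1 - 0.304²) = 1.0497
v = 0.304 × 3×10⁸ = 9.120×10⁷ m/s
m = p/(γv) = 7.084×10⁸/(1.0497 × 9.120×10⁷) = 7.400 kg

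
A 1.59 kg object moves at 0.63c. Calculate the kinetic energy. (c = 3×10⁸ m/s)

γ = 1/√(1 - 0.63²) = 1.2877
γ - 1 = 0.2877
KE = (γ-1)mc² = 0.2877 × 1.59 × (3×10⁸)² = 4.117×10¹⁶ J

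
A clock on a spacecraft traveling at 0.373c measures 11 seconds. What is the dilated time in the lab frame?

Proper time Δt₀ = 11 seconds
γ = 1/√(1 - 0.373²) = 1.078
Δt = γΔt₀ = 1.078 × 11 = 11.86 seconds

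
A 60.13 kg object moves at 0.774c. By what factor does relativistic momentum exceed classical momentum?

p_rel = γmv, p_class = mv
Ratio = γ = 1/√(1 - 0.774²) = 1.579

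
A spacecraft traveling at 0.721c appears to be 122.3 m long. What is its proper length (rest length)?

Contracted length L = 122.3 m
γ = 1/√(1 - 0.721²) = 1.443
L₀ = γL = 1.443 × 122.3 = 176.5 m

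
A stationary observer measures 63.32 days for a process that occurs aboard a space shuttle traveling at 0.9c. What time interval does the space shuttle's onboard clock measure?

Dilated time Δt = 63.32 days
γ = 1/√(1 - 0.9²) = 2.294
Δt₀ = Δt/γ = 63.32/2.294 = 27.60 days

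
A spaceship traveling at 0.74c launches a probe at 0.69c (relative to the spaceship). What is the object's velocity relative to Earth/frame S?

u = (u' + v)/(1 + u'v/c²)
Numerator: 0.69 + 0.74 = 1.43
Denominator: 1 + 0.5106 = 1.5106
u = 1.43/1.5106 = 0.9466c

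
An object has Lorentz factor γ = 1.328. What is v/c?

From γ = 1/√(1 - v²/c²):
1/γ² = 1/1.328² = 0.5670
v²/c² = 1 - 0.5670 = 0.4330
v/c = √(0.4330) = 0.6580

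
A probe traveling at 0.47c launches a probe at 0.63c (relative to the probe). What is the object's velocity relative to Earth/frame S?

u = (u' + v)/(1 + u'v/c²)
Numerator: 0.63 + 0.47 = 1.1
Denominator: 1 + 0.2961 = 1.2961
u = 1.1/1.2961 = 0.8487c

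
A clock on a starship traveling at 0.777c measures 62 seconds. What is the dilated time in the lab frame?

Proper time Δt₀ = 62 seconds
γ = 1/√(1 - 0.777²) = 1.5886
Δt = γΔt₀ = 1.5886 × 62 = 98.49 seconds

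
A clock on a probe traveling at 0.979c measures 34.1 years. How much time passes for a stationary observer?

Proper time Δt₀ = 34.1 years
γ = 1/√(1 - 0.979²) = 4.905
Δt = γΔt₀ = 4.905 × 34.1 = 167.3 years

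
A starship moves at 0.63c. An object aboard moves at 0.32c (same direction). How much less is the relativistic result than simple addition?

Classical: u' + v = 0.32 + 0.63 = 0.95c
Relativistic: u = (0.32 + 0.63)/(1 + 0.2016) = 0.95/1.2016 = 0.7906c
Difference: 0.95 - 0.7906 = 0.1594c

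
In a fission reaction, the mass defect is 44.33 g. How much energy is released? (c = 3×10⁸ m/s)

Convert mass defect: Δm = 44.33 g = 0.04433 kg
E = Δm·c² = 0.04433 × (3×10⁸)²
= 0.04433 × 9×10¹⁶ = 3.990×10¹⁵ J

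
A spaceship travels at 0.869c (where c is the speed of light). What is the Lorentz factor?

v/c = 0.869, so (v/c)² = 0.755161
1 - (v/c)² = 0.244839
γ = 1/√(0.244839) = 2.021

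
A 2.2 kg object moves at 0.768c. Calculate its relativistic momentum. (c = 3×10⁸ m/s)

γ = 1/√(1 - 0.768²) = 1.5614
v = 0.768 × 3×10⁸ = 2.304×10⁸ m/s
p = γmv = 1.5614 × 2.2 × 2.304×10⁸ = 7.914×10⁸ kg·m/s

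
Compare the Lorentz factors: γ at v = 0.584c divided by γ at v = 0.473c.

γ₁ = 1/√(1 - 0.584²) = 1.232
γ₂ = 1/√(1 - 0.473²) = 1.135
γ₁/γ₂ = 1.232/1.135 = 1.085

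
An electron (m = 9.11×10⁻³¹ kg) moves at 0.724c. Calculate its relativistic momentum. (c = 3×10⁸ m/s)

γ = 1/√(1 - 0.724²) = 1.450
v = 0.724 × 3×10⁸ = 2.172×10⁸ m/s
p = γmv = 1.450 × 9.11×10⁻³¹ × 2.172×10⁸ = 2.869×10⁻²² kg·m/s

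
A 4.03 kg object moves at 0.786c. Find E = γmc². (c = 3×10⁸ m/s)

γ = 1/√(1 - 0.786²) = 1.6175
mc² = 4.03 × (3×10⁸)² = 3.627×10¹⁷ J
E = γmc² = 1.6175 × 3.627×10¹⁷ = 5.867×10¹⁷ J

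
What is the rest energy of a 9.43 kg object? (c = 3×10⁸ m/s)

c² = (3×10⁸)² = 9.000×10¹⁶ m²/s²
E₀ = mc² = 9.43 × 9.000×10¹⁶ = 8.487×10¹⁷ J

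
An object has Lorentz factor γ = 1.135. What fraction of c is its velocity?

From γ = 1/√(1 - v²/c²):
1/γ² = 1/1.135² = 0.7763
v²/c² = 1 - 0.7763 = 0.2237
v/c = √(0.2237) = 0.4730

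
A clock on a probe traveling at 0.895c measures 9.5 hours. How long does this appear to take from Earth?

Proper time Δt₀ = 9.5 hours
γ = 1/√(1 - 0.895²) = 2.242
Δt = γΔt₀ = 2.242 × 9.5 = 21.30 hours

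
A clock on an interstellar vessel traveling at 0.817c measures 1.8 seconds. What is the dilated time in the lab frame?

Proper time Δt₀ = 1.8 seconds
γ = 1/√(1 - 0.817²) = 1.7342
Δt = γΔt₀ = 1.7342 × 1.8 = 3.122 seconds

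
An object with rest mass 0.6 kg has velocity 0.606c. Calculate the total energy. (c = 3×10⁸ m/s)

γ = 1/√(1 - 0.606²) = 1.257
mc² = 0.6 × (3×10⁸)² = 5.400×10¹⁶ J
E = γmc² = 1.257 × 5.400×10¹⁶ = 6.788×10¹⁶ J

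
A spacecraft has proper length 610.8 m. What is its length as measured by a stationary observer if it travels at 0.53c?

Proper length L₀ = 610.8 m
γ = 1/√(1 - 0.53²) = 1.1792
L = L₀/γ = 610.8/1.1792 = 518.0 m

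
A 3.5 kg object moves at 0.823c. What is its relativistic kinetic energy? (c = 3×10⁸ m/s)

γ = 1/√(1 - 0.823²) = 1.7604
γ - 1 = 0.7604
KE = (γ-1)mc² = 0.7604 × 3.5 × (3×10⁸)² = 2.395×10¹⁷ J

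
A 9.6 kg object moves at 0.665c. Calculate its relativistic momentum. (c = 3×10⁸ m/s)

γ = 1/√(1 - 0.665²) = 1.339
v = 0.665 × 3×10⁸ = 1.995×10⁸ m/s
p = γmv = 1.339 × 9.6 × 1.995×10⁸ = 2.564×10⁹ kg·m/s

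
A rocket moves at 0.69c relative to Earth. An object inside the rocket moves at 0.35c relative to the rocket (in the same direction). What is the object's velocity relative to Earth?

u = (u' + v)/(1 + u'v/c²)
Numerator: 0.35 + 0.69 = 1.04
Denominator: 1 + 0.2415 = 1.2415
u = 1.04/1.2415 = 0.8377c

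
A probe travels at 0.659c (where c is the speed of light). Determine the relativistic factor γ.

v/c = 0.659, so (v/c)² = 0.434281
1 - (v/c)² = 0.565719
γ = 1/√(0.565719) = 1.330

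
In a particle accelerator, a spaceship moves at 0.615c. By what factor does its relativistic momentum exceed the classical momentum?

p_rel = γmv, p_class = mv
Ratio = γ = 1/√(1 - 0.615²)
= 1/√(0.621775) = 1.268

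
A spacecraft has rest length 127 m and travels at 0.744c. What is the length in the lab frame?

Proper length L₀ = 127 m
γ = 1/√(1 - 0.744²) = 1.4966
L = L₀/γ = 127/1.4966 = 84.86 m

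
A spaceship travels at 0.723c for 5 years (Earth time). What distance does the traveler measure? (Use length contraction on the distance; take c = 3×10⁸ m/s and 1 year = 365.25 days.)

Earth distance: d = v × t = 0.723c × 5 yr = 3.4224×10¹⁶ m
γ = 1.4475
d' = d/γ = 3.4224×10¹⁶/1.4475 = 2.364×10¹⁶ m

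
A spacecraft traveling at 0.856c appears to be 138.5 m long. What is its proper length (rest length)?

Contracted length L = 138.5 m
γ = 1/√(1 - 0.856²) = 1.934
L₀ = γL = 1.934 × 138.5 = 267.9 m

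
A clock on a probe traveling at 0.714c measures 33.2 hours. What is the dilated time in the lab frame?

Proper time Δt₀ = 33.2 hours
γ = 1/√(1 - 0.714²) = 1.4283
Δt = γΔt₀ = 1.4283 × 33.2 = 47.42 hours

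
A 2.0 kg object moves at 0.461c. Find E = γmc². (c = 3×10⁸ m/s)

γ = 1/√(1 - 0.461²) = 1.1269
mc² = 2.0 × (3×10⁸)² = 1.800×10¹⁷ J
E = γmc² = 1.1269 × 1.800×10¹⁷ = 2.028×10¹⁷ J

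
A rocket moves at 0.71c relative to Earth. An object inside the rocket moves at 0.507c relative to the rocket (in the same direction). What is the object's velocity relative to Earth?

u = (u' + v)/(1 + u'v/c²)
Numerator: 0.507 + 0.71 = 1.217
Denominator: 1 + 0.35997 = 1.35997
u = 1.217/1.35997 = 0.8949c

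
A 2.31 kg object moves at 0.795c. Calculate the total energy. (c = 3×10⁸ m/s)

γ = 1/√(1 - 0.795²) = 1.6485
mc² = 2.31 × (3×10⁸)² = 2.079×10¹⁷ J
E = γmc² = 1.6485 × 2.079×10¹⁷ = 3.427×10¹⁷ J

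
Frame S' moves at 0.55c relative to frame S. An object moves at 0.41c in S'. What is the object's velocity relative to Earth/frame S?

u = (u' + v)/(1 + u'v/c²)
Numerator: 0.41 + 0.55 = 0.96
Denominator: 1 + 0.2255 = 1.2255
u = 0.96/1.2255 = 0.7834c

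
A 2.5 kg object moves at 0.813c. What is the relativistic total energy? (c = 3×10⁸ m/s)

γ = 1/√(1 - 0.813²) = 1.7174
mc² = 2.5 × (3×10⁸)² = 2.250×10¹⁷ J
E = γmc² = 1.7174 × 2.250×10¹⁷ = 3.864×10¹⁷ J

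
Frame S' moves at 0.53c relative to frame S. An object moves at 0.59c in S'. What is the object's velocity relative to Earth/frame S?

u = (u' + v)/(1 + u'v/c²)
Numerator: 0.59 + 0.53 = 1.12
Denominator: 1 + 0.3127 = 1.3127
u = 1.12/1.3127 = 0.8532c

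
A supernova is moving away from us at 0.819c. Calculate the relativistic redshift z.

β = 0.819
(1+β)/(1-β) = 1.819/0.181 = 10.05
√(10.05) = 3.170
z = 3.170 - 1 = 2.170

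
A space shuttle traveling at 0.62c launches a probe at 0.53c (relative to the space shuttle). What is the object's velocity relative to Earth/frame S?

u = (u' + v)/(1 + u'v/c²)
Numerator: 0.53 + 0.62 = 1.15
Denominator: 1 + 0.3286 = 1.3286
u = 1.15/1.3286 = 0.8656c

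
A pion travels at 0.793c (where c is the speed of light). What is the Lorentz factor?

v/c = 0.793, so (v/c)² = 0.628849
1 - (v/c)² = 0.371151
γ = 1/√(0.371151) = 1.641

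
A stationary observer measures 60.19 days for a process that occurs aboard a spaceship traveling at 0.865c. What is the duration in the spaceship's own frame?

Dilated time Δt = 60.19 days
γ = 1/√(1 - 0.865²) = 1.993
Δt₀ = Δt/γ = 60.19/1.993 = 30.20 days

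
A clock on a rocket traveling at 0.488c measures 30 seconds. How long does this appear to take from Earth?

Proper time Δt₀ = 30 seconds
γ = 1/√(1 - 0.488²) = 1.1457
Δt = γΔt₀ = 1.1457 × 30 = 34.37 seconds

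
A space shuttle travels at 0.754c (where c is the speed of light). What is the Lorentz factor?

v/c = 0.754, so (v/c)² = 0.568516
1 - (v/c)² = 0.431484
γ = 1/√(0.431484) = 1.522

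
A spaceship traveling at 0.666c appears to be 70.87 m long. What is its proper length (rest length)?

Contracted length L = 70.87 m
γ = 1/√(1 - 0.666²) = 1.3406
L₀ = γL = 1.3406 × 70.87 = 95.01 m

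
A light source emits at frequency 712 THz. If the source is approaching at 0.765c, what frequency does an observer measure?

β = v/c = 0.765
(1+β)/(1-β) = 1.765/0.235 = 7.511
Doppler factor = √(7.511) = 2.7406
f_obs = 712 × 2.7406 = 1951 THz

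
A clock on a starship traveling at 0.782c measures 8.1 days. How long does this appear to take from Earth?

Proper time Δt₀ = 8.1 days
γ = 1/√(1 - 0.782²) = 1.6044
Δt = γΔt₀ = 1.6044 × 8.1 = 13.00 days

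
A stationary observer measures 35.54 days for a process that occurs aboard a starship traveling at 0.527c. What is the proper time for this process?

Dilated time Δt = 35.54 days
γ = 1/√(1 - 0.527²) = 1.177
Δt₀ = Δt/γ = 35.54/1.177 = 30.20 days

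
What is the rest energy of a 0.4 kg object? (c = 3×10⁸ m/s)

c² = (3×10⁸)² = 9.000×10¹⁶ m²/s²
E₀ = mc² = 0.4 × 9.000×10¹⁶ = 3.600×10¹⁶ J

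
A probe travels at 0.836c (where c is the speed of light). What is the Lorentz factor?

v/c = 0.836, so (v/c)² = 0.698896
1 - (v/c)² = 0.301104
γ = 1/√(0.301104) = 1.822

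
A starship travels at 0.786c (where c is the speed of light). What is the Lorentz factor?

v/c = 0.786, so (v/c)² = 0.617796
1 - (v/c)² = 0.382204
γ = 1/√(0.382204) = 1.618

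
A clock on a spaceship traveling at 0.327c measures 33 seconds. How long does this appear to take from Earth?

Proper time Δt₀ = 33 seconds
γ = 1/√(1 - 0.327²) = 1.0582
Δt = γΔt₀ = 1.0582 × 33 = 34.92 seconds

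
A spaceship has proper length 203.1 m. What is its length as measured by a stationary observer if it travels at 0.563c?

Proper length L₀ = 203.1 m
γ = 1/√(1 - 0.563²) = 1.210
L = L₀/γ = 203.1/1.210 = 167.9 m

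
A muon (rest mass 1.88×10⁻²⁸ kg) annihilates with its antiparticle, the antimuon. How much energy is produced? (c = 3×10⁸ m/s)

Both particles have the same rest mass, so total mass = 2m
E = 2m·c² = 2 × 1.88×10⁻²⁸ × (3×10⁸)²
= 2 × 1.88×10⁻²⁸ × 9×10¹⁶
= 3.384×10⁻¹¹ J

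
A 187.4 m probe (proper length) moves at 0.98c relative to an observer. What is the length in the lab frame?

Proper length L₀ = 187.4 m
γ = 1/√(1 - 0.98²) = 5.025
L = L₀/γ = 187.4/5.025 = 37.29 m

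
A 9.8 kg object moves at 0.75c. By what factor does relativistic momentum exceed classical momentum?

p_rel = γmv, p_class = mv
Ratio = γ = 1/√(1 - 0.75²) = 1.512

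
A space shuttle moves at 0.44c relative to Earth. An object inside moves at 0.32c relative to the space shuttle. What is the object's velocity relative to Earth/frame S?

u = (u' + v)/(1 + u'v/c²)
Numerator: 0.32 + 0.44 = 0.76
Denominator: 1 + 0.1408 = 1.1408
u = 0.76/1.1408 = 0.6662c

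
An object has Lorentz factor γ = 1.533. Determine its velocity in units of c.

From γ = 1/√(1 - v²/c²):
1/γ² = 1/1.533² = 0.42552
v²/c² = 1 - 0.42552 = 0.57448
v/c = √(0.57448) = 0.7579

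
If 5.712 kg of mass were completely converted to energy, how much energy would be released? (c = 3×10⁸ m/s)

Using E = mc²:
c² = (3×10⁸)² = 9×10¹⁶ m²/s²
E = 5.712 × 9×10¹⁶ = 5.141×10¹⁷ J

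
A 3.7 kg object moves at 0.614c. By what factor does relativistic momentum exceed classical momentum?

p_rel = γmv, p_class = mv
Ratio = γ = 1/√(1 - 0.614²) = 1.267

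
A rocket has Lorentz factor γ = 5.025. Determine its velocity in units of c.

From γ = 1/√(1 - v²/c²):
1/γ² = 1/5.025² = 0.03960
v²/c² = 1 - 0.03960 = 0.9604
v/c = √(0.9604) = 0.9800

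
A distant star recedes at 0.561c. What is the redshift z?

β = 0.561
(1+β)/(1-β) = 1.561/0.439 = 3.556
√(3.556) = 1.8857
z = 1.8857 - 1 = 0.8857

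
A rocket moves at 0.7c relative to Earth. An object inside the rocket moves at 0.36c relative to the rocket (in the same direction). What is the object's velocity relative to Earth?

u = (u' + v)/(1 + u'v/c²)
Numerator: 0.36 + 0.7 = 1.06
Denominator: 1 + 0.252 = 1.252
u = 1.06/1.252 = 0.8466c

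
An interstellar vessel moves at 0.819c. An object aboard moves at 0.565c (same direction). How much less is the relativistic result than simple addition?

Classical: u' + v = 0.565 + 0.819 = 1.384c
Relativistic: u = (0.565 + 0.819)/(1 + 0.462735) = 1.384/1.462735 = 0.9462c
Difference: 1.384 - 0.9462 = 0.4378c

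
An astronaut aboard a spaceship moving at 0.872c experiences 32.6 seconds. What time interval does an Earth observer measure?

Proper time Δt₀ = 32.6 seconds
γ = 1/√(1 - 0.872²) = 2.043
Δt = γΔt₀ = 2.043 × 32.6 = 66.60 seconds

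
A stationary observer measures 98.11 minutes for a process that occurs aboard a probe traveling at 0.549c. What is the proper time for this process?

Dilated time Δt = 98.11 minutes
γ = 1/√(1 - 0.549²) = 1.1964
Δt₀ = Δt/γ = 98.11/1.1964 = 82.00 minutes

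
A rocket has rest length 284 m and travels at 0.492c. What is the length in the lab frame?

Proper length L₀ = 284 m
γ = 1/√(1 - 0.492²) = 1.149
L = L₀/γ = 284/1.149 = 247.2 m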